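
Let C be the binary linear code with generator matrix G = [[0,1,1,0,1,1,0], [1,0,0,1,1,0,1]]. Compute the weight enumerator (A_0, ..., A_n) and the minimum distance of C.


Weight distribution: A_0 = 1, A_4 = 2, A_6 = 1. Minimum distance d = 4.

Enumerate all 2^2 = 4 messages m ∈ F_2^2.
For each, compute codeword c = mG in F_2^7, then tally its weight.
  m = 00 → c = 0000000, weight = 0.
  m = 10 → c = 0110110, weight = 4.
  m = 01 → c = 1001101, weight = 4.
  m = 11 → c = 1111011, weight = 6.
Tally weights:
  weight 0: 1 codewords.
  weight 4: 2 codewords.
  weight 6: 1 codewords.
Minimum distance d = smallest w > 0 with A_w > 0 = 4.
Sanity: Σ A_w = 4 = 2^2 = 4 ✓.


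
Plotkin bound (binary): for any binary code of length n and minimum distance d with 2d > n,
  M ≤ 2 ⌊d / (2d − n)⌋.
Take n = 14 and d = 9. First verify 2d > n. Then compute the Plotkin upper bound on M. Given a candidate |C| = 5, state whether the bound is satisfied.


Plotkin bound M ≤ 4; given |C| = 5 > bound (violated).

Check applicability: 2d = 18, n = 14.
2d − n = 4 > 0, so Plotkin applies.
Compute d/(2d−n) = 9/4 ≈ 2.2500.
⌊d/(2d−n)⌋ = 2.
Plotkin bound: M ≤ 2·2 = 4.
Given |C| = 5, check: VIOLATED.
This |C| is above the Plotkin bound, so no binary code with n = 14, d = 9 and 5 codewords exists.


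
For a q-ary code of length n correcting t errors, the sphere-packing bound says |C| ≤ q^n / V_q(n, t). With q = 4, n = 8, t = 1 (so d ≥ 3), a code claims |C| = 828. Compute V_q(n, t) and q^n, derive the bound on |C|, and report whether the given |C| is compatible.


V_q(n, t) = 25, q^n = 65536, Hamming bound = 2621, |C| = 828 ≤ bound (satisfied).

Step 1: Compute V_q(n, t) = Σ_{j=0}^1 C(n, j) (q−1)^j.
  j = 0: C(8,0)·(3)^0 = 1·1 = 1.
  j = 1: C(8,1)·(3)^1 = 8·3 = 24.
  V_q(n, t) = 1 + 24 = 25.
Step 2: q^n = 4^8 = 65536.
Step 3: Hamming bound ⌊q^n / V_q(n,t)⌋ = ⌊65536/25⌋ = 2621.
Step 4: Compare |C| = 828 to 2621: satisfied.
The claimed |C| lies below the Hamming bound.


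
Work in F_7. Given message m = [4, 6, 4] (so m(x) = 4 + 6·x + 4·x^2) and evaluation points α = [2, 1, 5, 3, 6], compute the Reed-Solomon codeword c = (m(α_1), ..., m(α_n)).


c = [4, 0, 1, 2, 2]

Message polynomial: m(x) = 4 + 6·x + 4·x^2 (mod 7).
For each evaluation point α_i, compute m(α_i) mod 7:
  α_1 = 2: Horner steps 4 → 0 → 4, so m(2) = 4.
  α_2 = 1: Horner steps 4 → 3 → 0, so m(1) = 0.
  α_3 = 5: Horner steps 4 → 5 → 1, so m(5) = 1.
  α_4 = 3: Horner steps 4 → 4 → 2, so m(3) = 2.
  α_5 = 6: Horner steps 4 → 2 → 2, so m(6) = 2.
Codeword c = [4, 0, 1, 2, 2] ∈ F_7^5.


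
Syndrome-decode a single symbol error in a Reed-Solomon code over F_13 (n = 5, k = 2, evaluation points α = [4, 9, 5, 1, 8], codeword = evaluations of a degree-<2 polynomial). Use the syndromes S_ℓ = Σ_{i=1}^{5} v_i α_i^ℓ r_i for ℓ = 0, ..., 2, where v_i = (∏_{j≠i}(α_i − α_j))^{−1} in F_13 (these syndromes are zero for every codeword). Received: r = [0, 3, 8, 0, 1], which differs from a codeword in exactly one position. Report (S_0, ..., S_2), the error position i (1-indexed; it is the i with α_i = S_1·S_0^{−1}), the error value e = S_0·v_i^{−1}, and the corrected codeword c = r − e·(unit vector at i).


S = (4, 3, 12), error at position 1, error magnitude e = 7, c = [6, 3, 8, 0, 1].

Step 1: column multipliers v_i = (∏_{j≠i}(α_i − α_j))^{−1} mod 13.
  i = 1 (α = 4): (4−9)(4−5)(4−1)(4−8) = (−5)·(−1)·3·(−4) = −60 ≡ 5, so v_1 = 5^{−1} = 8 (mod 13).
  i = 2 (α = 9): (9−4)(9−5)(9−1)(9−8) = 5·4·8·1 = 160 ≡ 4, so v_2 = 4^{−1} = 10 (mod 13).
  i = 3 (α = 5): (5−4)(5−9)(5−1)(5−8) = 1·(−4)·4·(−3) = 48 ≡ 9, so v_3 = 9^{−1} = 3 (mod 13).
  i = 4 (α = 1): (1−4)(1−9)(1−5)(1−8) = (−3)·(−8)·(−4)·(−7) = 672 ≡ 9, so v_4 = 9^{−1} = 3 (mod 13).
  i = 5 (α = 8): (8−4)(8−9)(8−5)(8−1) = 4·(−1)·3·7 = −84 ≡ 7, so v_5 = 7^{−1} = 2 (mod 13).
  v = [8, 10, 3, 3, 2].
Step 2: syndromes of r = [0, 3, 8, 0, 1] (all sums mod 13).
  S_0 = Σ v_i r_i = 8·0 + 10·3 + 3·8 + 3·0 + 2·1 = 56 ≡ 4.
  S_1 = Σ v_i α_i r_i = 8·4·0 + 10·9·3 + 3·5·8 + 3·1·0 + 2·8·1 = 406 ≡ 3.
  α_i^2 mod 13 = [3, 3, 12, 1, 12].
  S_2 = Σ v_i α_i^2 r_i = 8·3·0 + 10·3·3 + 3·12·8 + 3·1·0 + 2·12·1 = 402 ≡ 12.
  S = (4, 3, 12) ≠ 0, so r is not a codeword (an error is present).
Step 3: locate the error. For a single error e at position i, S_ℓ = v_i·e·α_i^ℓ, so α_err = S_1/S_0.
  S_0^{−1} = 4^{−1} = 10 (mod 13), so α_err = 3·10 = 30 ≡ 4 = α_1. Error position i = 1.
  Consistency check: S_2/S_1 = 12·9 = 108 ≡ 4 = α_err ✓ (single-error assumption holds).
Step 4: error magnitude e = S_0/v_1 = S_0·∏_{j≠1}(α_1 − α_j) = 4·5 = 20 ≡ 7 (mod 13).
Step 5: correct position 1: c_1 = r_1 − e = 0 − 7 ≡ 6 (mod 13). Hence c = [6, 3, 8, 0, 1].
  Check: interpolating c through the α_i gives m(x) = 11 + 2·x (degree < 2) with m(α_i) = c_i for every i, so c is indeed a codeword.


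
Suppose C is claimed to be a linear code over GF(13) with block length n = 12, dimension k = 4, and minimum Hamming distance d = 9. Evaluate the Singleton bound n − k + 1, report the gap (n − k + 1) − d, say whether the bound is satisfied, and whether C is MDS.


Singleton RHS = n − k + 1 = 9, slack = 0, bound satisfied, MDS.

Singleton bound: d ≤ n − k + 1.
Here n = 12, k = 4, so n − k + 1 = 9.
Given d = 9, check d ≤ 9: YES.
Slack = (n − k + 1) − d = 0.
The code is MDS (slack = 0).
Description: the claimed parameters are [12, 4, 9]_13; such a code would be MDS (meets Singleton bound).


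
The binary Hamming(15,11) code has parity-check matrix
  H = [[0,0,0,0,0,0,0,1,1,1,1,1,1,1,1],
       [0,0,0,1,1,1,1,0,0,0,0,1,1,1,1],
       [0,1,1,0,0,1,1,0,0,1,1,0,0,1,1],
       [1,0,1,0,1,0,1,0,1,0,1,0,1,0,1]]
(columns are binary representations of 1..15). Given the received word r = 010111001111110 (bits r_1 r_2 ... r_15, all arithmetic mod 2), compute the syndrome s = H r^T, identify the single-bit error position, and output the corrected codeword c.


s = (0, 0, 1, 0)^T, error position = 2, corrected codeword c = 000111001111110

Compute s = H r^T mod 2 one row at a time:
  s_1 = 0 + 1 + 1 + 1 + 1 + 1 + 1 + 0 = 6 ≡ 0 (mod 2).
  s_2 = 1 + 1 + 1 + 0 + 1 + 1 + 1 + 0 = 6 ≡ 0 (mod 2).
  s_3 = 1 + 0 + 1 + 0 + 1 + 1 + 1 + 0 = 5 ≡ 1 (mod 2).
  s_4 = 0 + 0 + 1 + 0 + 1 + 1 + 1 + 0 = 4 ≡ 0 (mod 2).
s = (0, 0, 1, 0)^T — this equals column 2 of H (binary 0010), so error is at position 2.
Correct: flip bit 2 of r = 010111001111110 to get c = 000111001111110.


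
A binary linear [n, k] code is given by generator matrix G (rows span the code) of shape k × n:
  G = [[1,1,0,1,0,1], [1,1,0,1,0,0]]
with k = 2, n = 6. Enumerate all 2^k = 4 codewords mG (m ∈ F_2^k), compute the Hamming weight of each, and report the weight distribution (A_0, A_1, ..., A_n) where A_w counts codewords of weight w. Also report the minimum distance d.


Weight distribution: A_0 = 1, A_1 = 1, A_3 = 1, A_4 = 1. Minimum distance d = 1.

Enumerate all 2^2 = 4 messages m ∈ F_2^2.
For each, compute codeword c = mG in F_2^6, then tally its weight.
  m = 00 → c = 000000, weight = 0.
  m = 10 → c = 110101, weight = 4.
  m = 01 → c = 110100, weight = 3.
  m = 11 → c = 000001, weight = 1.
Tally weights:
  weight 0: 1 codewords.
  weight 1: 1 codewords.
  weight 3: 1 codewords.
  weight 4: 1 codewords.
Minimum distance d = smallest w > 0 with A_w > 0 = 1.
Sanity: Σ A_w = 4 = 2^2 = 4 ✓.


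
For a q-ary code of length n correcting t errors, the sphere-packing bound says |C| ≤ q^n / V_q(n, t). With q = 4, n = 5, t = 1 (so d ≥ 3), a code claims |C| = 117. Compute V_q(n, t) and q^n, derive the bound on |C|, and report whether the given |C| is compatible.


V_q(n, t) = 16, q^n = 1024, Hamming bound = 64, |C| = 117 > bound (violated).

Step 1: Compute V_q(n, t) = Σ_{j=0}^1 C(n, j) (q−1)^j.
  j = 0: C(5,0)·(3)^0 = 1·1 = 1.
  j = 1: C(5,1)·(3)^1 = 5·3 = 15.
  V_q(n, t) = 1 + 15 = 16.
Step 2: q^n = 4^5 = 1024.
Step 3: Hamming bound ⌊q^n / V_q(n,t)⌋ = ⌊1024/16⌋ = 64.
Step 4: Compare |C| = 117 to 64: violated.
The claimed |C| lies above the Hamming bound, so no 4-ary code of length 5 with d ≥ 3 can have 117 codewords.


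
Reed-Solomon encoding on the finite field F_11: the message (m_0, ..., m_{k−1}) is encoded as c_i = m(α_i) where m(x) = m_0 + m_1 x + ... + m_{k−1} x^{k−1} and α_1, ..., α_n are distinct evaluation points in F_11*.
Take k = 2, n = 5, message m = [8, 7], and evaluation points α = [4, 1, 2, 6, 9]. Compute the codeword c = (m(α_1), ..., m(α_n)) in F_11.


c = [3, 4, 0, 6, 5]

Message polynomial: m(x) = 8 + 7·x (mod 11).
For each evaluation point α_i, compute m(α_i) mod 11:
  α_1 = 4: Horner steps 7 → 3, so m(4) = 3.
  α_2 = 1: Horner steps 7 → 4, so m(1) = 4.
  α_3 = 2: Horner steps 7 → 0, so m(2) = 0.
  α_4 = 6: Horner steps 7 → 6, so m(6) = 6.
  α_5 = 9: Horner steps 7 → 5, so m(9) = 5.
Codeword c = [3, 4, 0, 6, 5] ∈ F_11^5.


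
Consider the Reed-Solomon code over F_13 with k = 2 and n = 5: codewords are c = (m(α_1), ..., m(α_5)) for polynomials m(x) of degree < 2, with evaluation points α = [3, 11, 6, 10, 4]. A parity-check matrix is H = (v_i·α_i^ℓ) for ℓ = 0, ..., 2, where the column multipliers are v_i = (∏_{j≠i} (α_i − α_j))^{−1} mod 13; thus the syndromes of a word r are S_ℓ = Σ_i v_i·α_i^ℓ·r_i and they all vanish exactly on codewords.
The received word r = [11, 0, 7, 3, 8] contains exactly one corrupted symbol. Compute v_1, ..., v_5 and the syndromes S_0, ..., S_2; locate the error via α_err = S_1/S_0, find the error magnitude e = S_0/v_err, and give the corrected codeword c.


S = (6, 10, 8), error at position 3, error magnitude e = 5, c = [11, 0, 2, 3, 8].

Step 1: column multipliers v_i = (∏_{j≠i}(α_i − α_j))^{−1} mod 13.
  i = 1 (α = 3): (3−11)(3−6)(3−10)(3−4) = (−8)·(−3)·(−7)·(−1) = 168 ≡ 12, so v_1 = 12^{−1} = 12 (mod 13).
  i = 2 (α = 11): (11−3)(11−6)(11−10)(11−4) = 8·5·1·7 = 280 ≡ 7, so v_2 = 7^{−1} = 2 (mod 13).
  i = 3 (α = 6): (6−3)(6−11)(6−10)(6−4) = 3·(−5)·(−4)·2 = 120 ≡ 3, so v_3 = 3^{−1} = 9 (mod 13).
  i = 4 (α = 10): (10−3)(10−11)(10−6)(10−4) = 7·(−1)·4·6 = −168 ≡ 1, so v_4 = 1^{−1} = 1 (mod 13).
  i = 5 (α = 4): (4−3)(4−11)(4−6)(4−10) = 1·(−7)·(−2)·(−6) = −84 ≡ 7, so v_5 = 7^{−1} = 2 (mod 13).
  v = [12, 2, 9, 1, 2].
Step 2: syndromes of r = [11, 0, 7, 3, 8] (all sums mod 13).
  S_0 = Σ v_i r_i = 12·11 + 2·0 + 9·7 + 1·3 + 2·8 = 214 ≡ 6.
  S_1 = Σ v_i α_i r_i = 12·3·11 + 2·11·0 + 9·6·7 + 1·10·3 + 2·4·8 = 868 ≡ 10.
  α_i^2 mod 13 = [9, 4, 10, 9, 3].
  S_2 = Σ v_i α_i^2 r_i = 12·9·11 + 2·4·0 + 9·10·7 + 1·9·3 + 2·3·8 = 1893 ≡ 8.
  S = (6, 10, 8) ≠ 0, so r is not a codeword (an error is present).
Step 3: locate the error. For a single error e at position i, S_ℓ = v_i·e·α_i^ℓ, so α_err = S_1/S_0.
  S_0^{−1} = 6^{−1} = 11 (mod 13), so α_err = 10·11 = 110 ≡ 6 = α_3. Error position i = 3.
  Consistency check: S_2/S_1 = 8·4 = 32 ≡ 6 = α_err ✓ (single-error assumption holds).
Step 4: error magnitude e = S_0/v_3 = S_0·∏_{j≠3}(α_3 − α_j) = 6·3 = 18 ≡ 5 (mod 13).
Step 5: correct position 3: c_3 = r_3 − e = 7 − 5 ≡ 2 (mod 13). Hence c = [11, 0, 2, 3, 8].
  Check: interpolating c through the α_i gives m(x) = 7 + 10·x (degree < 2) with m(α_i) = c_i for every i, so c is indeed a codeword.


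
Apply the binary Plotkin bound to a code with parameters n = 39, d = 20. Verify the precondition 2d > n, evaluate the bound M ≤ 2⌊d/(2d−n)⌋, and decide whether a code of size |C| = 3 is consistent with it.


Plotkin bound M ≤ 40; given |C| = 3 ≤ bound (satisfied).

Check applicability: 2d = 40, n = 39.
2d − n = 1 > 0, so Plotkin applies.
Compute d/(2d−n) = 20/1 ≈ 20.0000.
⌊d/(2d−n)⌋ = 20.
Plotkin bound: M ≤ 2·20 = 40.
Given |C| = 3, check: satisfied.
This |C| is below the Plotkin bound.


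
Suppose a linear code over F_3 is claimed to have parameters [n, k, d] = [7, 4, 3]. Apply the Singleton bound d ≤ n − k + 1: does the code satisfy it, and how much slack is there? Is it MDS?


Singleton RHS = n − k + 1 = 4, slack = 1, bound satisfied, not MDS.

Singleton bound: d ≤ n − k + 1.
Here n = 7, k = 4, so n − k + 1 = 4.
Given d = 3, check d ≤ 4: YES.
Slack = (n − k + 1) − d = 1.
The code is NOT MDS (slack = 1 > 0).
Description: the claimed parameters are [7, 4, 3]_3; such a code would be non-MDS.


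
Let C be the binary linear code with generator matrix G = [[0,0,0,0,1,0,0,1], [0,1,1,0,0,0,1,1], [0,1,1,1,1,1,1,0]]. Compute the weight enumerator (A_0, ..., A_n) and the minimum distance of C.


Weight distribution: A_0 = 1, A_2 = 2, A_4 = 3, A_6 = 2. Minimum distance d = 2.

Enumerate all 2^3 = 8 messages m ∈ F_2^3.
For each, compute codeword c = mG in F_2^8, then tally its weight.
  m = 000 → c = 00000000, weight = 0.
  m = 100 → c = 00001001, weight = 2.
  m = 010 → c = 01100011, weight = 4.
  m = 110 → c = 01101010, weight = 4.
  m = 001 → c = 01111110, weight = 6.
  m = 101 → c = 01110111, weight = 6.
  m = 011 → c = 00011101, weight = 4.
  m = 111 → c = 00010100, weight = 2.
Tally weights:
  weight 0: 1 codewords.
  weight 2: 2 codewords.
  weight 4: 3 codewords.
  weight 6: 2 codewords.
Minimum distance d = smallest w > 0 with A_w > 0 = 2.
Sanity: Σ A_w = 8 = 2^3 = 8 ✓.


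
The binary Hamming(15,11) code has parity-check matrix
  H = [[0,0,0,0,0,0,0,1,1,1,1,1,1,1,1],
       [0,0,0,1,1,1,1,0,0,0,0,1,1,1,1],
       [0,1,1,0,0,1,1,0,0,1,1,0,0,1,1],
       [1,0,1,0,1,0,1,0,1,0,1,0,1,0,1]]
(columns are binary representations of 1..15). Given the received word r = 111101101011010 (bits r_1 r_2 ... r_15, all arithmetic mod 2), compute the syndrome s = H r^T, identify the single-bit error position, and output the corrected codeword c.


s = (0, 1, 0, 1)^T, error position = 5, corrected codeword c = 111111101011010

Compute s = H r^T mod 2 one row at a time:
  s_1 = 0 + 1 + 0 + 1 + 1 + 0 + 1 + 0 = 4 ≡ 0 (mod 2).
  s_2 = 1 + 0 + 1 + 1 + 1 + 0 + 1 + 0 = 5 ≡ 1 (mod 2).
  s_3 = 1 + 1 + 1 + 1 + 0 + 1 + 1 + 0 = 6 ≡ 0 (mod 2).
  s_4 = 1 + 1 + 0 + 1 + 1 + 1 + 0 + 0 = 5 ≡ 1 (mod 2).
s = (0, 1, 0, 1)^T — this equals column 5 of H (binary 0101), so error is at position 5.
Correct: flip bit 5 of r = 111101101011010 to get c = 111111101011010.


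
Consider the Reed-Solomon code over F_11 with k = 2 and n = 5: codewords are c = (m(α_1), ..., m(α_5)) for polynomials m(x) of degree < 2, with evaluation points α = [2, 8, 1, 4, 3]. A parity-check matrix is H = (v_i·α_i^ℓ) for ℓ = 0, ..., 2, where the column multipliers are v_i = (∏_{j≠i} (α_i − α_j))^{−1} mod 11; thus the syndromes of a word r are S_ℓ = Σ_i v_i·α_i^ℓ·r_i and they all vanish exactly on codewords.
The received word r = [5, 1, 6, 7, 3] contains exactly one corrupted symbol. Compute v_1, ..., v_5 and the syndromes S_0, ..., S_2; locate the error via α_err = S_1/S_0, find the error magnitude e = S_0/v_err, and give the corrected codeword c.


S = (5, 10, 9), error at position 1, error magnitude e = 6, c = [10, 1, 6, 7, 3].

Step 1: column multipliers v_i = (∏_{j≠i}(α_i − α_j))^{−1} mod 11.
  i = 1 (α = 2): (2−8)(2−1)(2−4)(2−3) = (−6)·1·(−2)·(−1) = −12 ≡ 10, so v_1 = 10^{−1} = 10 (mod 11).
  i = 2 (α = 8): (8−2)(8−1)(8−4)(8−3) = 6·7·4·5 = 840 ≡ 4, so v_2 = 4^{−1} = 3 (mod 11).
  i = 3 (α = 1): (1−2)(1−8)(1−4)(1−3) = (−1)·(−7)·(−3)·(−2) = 42 ≡ 9, so v_3 = 9^{−1} = 5 (mod 11).
  i = 4 (α = 4): (4−2)(4−8)(4−1)(4−3) = 2·(−4)·3·1 = −24 ≡ 9, so v_4 = 9^{−1} = 5 (mod 11).
  i = 5 (α = 3): (3−2)(3−8)(3−1)(3−4) = 1·(−5)·2·(−1) = 10 ≡ 10, so v_5 = 10^{−1} = 10 (mod 11).
  v = [10, 3, 5, 5, 10].
Step 2: syndromes of r = [5, 1, 6, 7, 3] (all sums mod 11).
  S_0 = Σ v_i r_i = 10·5 + 3·1 + 5·6 + 5·7 + 10·3 = 148 ≡ 5.
  S_1 = Σ v_i α_i r_i = 10·2·5 + 3·8·1 + 5·1·6 + 5·4·7 + 10·3·3 = 384 ≡ 10.
  α_i^2 mod 11 = [4, 9, 1, 5, 9].
  S_2 = Σ v_i α_i^2 r_i = 10·4·5 + 3·9·1 + 5·1·6 + 5·5·7 + 10·9·3 = 702 ≡ 9.
  S = (5, 10, 9) ≠ 0, so r is not a codeword (an error is present).
Step 3: locate the error. For a single error e at position i, S_ℓ = v_i·e·α_i^ℓ, so α_err = S_1/S_0.
  S_0^{−1} = 5^{−1} = 9 (mod 11), so α_err = 10·9 = 90 ≡ 2 = α_1. Error position i = 1.
  Consistency check: S_2/S_1 = 9·10 = 90 ≡ 2 = α_err ✓ (single-error assumption holds).
Step 4: error magnitude e = S_0/v_1 = S_0·∏_{j≠1}(α_1 − α_j) = 5·10 = 50 ≡ 6 (mod 11).
Step 5: correct position 1: c_1 = r_1 − e = 5 − 6 ≡ 10 (mod 11). Hence c = [10, 1, 6, 7, 3].
  Check: interpolating c through the α_i gives m(x) = 2 + 4·x (degree < 2) with m(α_i) = c_i for every i, so c is indeed a codeword.


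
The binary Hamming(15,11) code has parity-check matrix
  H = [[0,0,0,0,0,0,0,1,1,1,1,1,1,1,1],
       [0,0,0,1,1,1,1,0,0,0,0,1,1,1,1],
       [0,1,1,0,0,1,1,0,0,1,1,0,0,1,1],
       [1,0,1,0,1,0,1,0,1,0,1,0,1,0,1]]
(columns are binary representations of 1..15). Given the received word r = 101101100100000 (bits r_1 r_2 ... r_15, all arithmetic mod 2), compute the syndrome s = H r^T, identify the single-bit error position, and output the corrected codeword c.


s = (1, 1, 0, 1)^T, error position = 13, corrected codeword c = 101101100100100

Compute s = H r^T mod 2 one row at a time:
  s_1 = 0 + 0 + 1 + 0 + 0 + 0 + 0 + 0 = 1 ≡ 1 (mod 2).
  s_2 = 1 + 0 + 1 + 1 + 0 + 0 + 0 + 0 = 3 ≡ 1 (mod 2).
  s_3 = 0 + 1 + 1 + 1 + 1 + 0 + 0 + 0 = 4 ≡ 0 (mod 2).
  s_4 = 1 + 1 + 0 + 1 + 0 + 0 + 0 + 0 = 3 ≡ 1 (mod 2).
s = (1, 1, 0, 1)^T — this equals column 13 of H (binary 1101), so error is at position 13.
Correct: flip bit 13 of r = 101101100100000 to get c = 101101100100100.


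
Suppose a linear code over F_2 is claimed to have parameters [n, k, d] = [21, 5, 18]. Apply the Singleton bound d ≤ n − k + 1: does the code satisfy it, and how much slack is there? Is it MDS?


Singleton RHS = n − k + 1 = 17, slack = -1, bound violated (no such code; not MDS).

Singleton bound: d ≤ n − k + 1.
Here n = 21, k = 5, so n − k + 1 = 17.
Given d = 18, check d ≤ 17: NO.
Slack = (n − k + 1) − d = -1.
The slack is negative: d = 18 exceeds n − k + 1 = 17 by 1, so the Singleton bound is violated and no linear [21, 5, 18]_2 code can exist. In particular it is not MDS (MDS requires d = n − k + 1 exactly).
Description: the claimed parameters are [21, 5, 18]_2; such a code would be impossible (violates the Singleton bound).


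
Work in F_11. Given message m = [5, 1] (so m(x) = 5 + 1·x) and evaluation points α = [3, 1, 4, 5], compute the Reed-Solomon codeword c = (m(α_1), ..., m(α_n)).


c = [8, 6, 9, 10]

Message polynomial: m(x) = 5 + 1·x (mod 11).
For each evaluation point α_i, compute m(α_i) mod 11:
  α_1 = 3: Horner steps 1 → 8, so m(3) = 8.
  α_2 = 1: Horner steps 1 → 6, so m(1) = 6.
  α_3 = 4: Horner steps 1 → 9, so m(4) = 9.
  α_4 = 5: Horner steps 1 → 10, so m(5) = 10.
Codeword c = [8, 6, 9, 10] ∈ F_11^4.


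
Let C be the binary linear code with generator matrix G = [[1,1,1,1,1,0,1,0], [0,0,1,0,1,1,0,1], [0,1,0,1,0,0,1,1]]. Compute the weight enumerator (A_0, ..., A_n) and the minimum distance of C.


Weight distribution: A_0 = 1, A_2 = 1, A_4 = 3, A_6 = 3. Minimum distance d = 2.

Enumerate all 2^3 = 8 messages m ∈ F_2^3.
For each, compute codeword c = mG in F_2^8, then tally its weight.
  m = 000 → c = 00000000, weight = 0.
  m = 100 → c = 11111010, weight = 6.
  m = 010 → c = 00101101, weight = 4.
  m = 110 → c = 11010111, weight = 6.
  m = 001 → c = 01010011, weight = 4.
  m = 101 → c = 10101001, weight = 4.
  m = 011 → c = 01111110, weight = 6.
  m = 111 → c = 10000100, weight = 2.
Tally weights:
  weight 0: 1 codewords.
  weight 2: 1 codewords.
  weight 4: 3 codewords.
  weight 6: 3 codewords.
Minimum distance d = smallest w > 0 with A_w > 0 = 2.
Sanity: Σ A_w = 8 = 2^3 = 8 ✓.


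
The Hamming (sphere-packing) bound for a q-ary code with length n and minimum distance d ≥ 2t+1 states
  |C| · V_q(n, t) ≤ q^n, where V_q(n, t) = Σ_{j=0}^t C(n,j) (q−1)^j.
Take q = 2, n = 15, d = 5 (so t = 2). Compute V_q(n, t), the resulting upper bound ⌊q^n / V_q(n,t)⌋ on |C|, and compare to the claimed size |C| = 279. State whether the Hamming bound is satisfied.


V_q(n, t) = 121, q^n = 32768, Hamming bound = 270, |C| = 279 > bound (violated).

Step 1: Compute V_q(n, t) = Σ_{j=0}^2 C(n, j) (q−1)^j.
  j = 0: C(15,0)·(1)^0 = 1·1 = 1.
  j = 1: C(15,1)·(1)^1 = 15·1 = 15.
  j = 2: C(15,2)·(1)^2 = 105·1 = 105.
  V_q(n, t) = 1 + 15 + 105 = 121.
Step 2: q^n = 2^15 = 32768.
Step 3: Hamming bound ⌊q^n / V_q(n,t)⌋ = ⌊32768/121⌋ = 270.
Step 4: Compare |C| = 279 to 270: violated.
The claimed |C| lies above the Hamming bound, so no 2-ary code of length 15 with d ≥ 5 can have 279 codewords.


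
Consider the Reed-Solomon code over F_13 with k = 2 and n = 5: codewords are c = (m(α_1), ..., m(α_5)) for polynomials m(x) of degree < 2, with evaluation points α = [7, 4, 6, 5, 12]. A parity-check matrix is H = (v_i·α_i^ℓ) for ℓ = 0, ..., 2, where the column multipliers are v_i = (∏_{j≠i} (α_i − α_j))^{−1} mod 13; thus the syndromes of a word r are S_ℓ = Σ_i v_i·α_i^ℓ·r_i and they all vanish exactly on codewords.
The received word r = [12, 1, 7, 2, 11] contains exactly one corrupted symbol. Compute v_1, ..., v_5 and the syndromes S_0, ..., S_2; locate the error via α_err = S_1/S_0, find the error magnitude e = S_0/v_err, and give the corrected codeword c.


S = (12, 9, 10), error at position 2, error magnitude e = 4, c = [12, 10, 7, 2, 11].

Step 1: column multipliers v_i = (∏_{j≠i}(α_i − α_j))^{−1} mod 13.
  i = 1 (α = 7): (7−4)(7−6)(7−5)(7−12) = 3·1·2·(−5) = −30 ≡ 9, so v_1 = 9^{−1} = 3 (mod 13).
  i = 2 (α = 4): (4−7)(4−6)(4−5)(4−12) = (−3)·(−2)·(−1)·(−8) = 48 ≡ 9, so v_2 = 9^{−1} = 3 (mod 13).
  i = 3 (α = 6): (6−7)(6−4)(6−5)(6−12) = (−1)·2·1·(−6) = 12 ≡ 12, so v_3 = 12^{−1} = 12 (mod 13).
  i = 4 (α = 5): (5−7)(5−4)(5−6)(5−12) = (−2)·1·(−1)·(−7) = −14 ≡ 12, so v_4 = 12^{−1} = 12 (mod 13).
  i = 5 (α = 12): (12−7)(12−4)(12−6)(12−5) = 5·8·6·7 = 1680 ≡ 3, so v_5 = 3^{−1} = 9 (mod 13).
  v = [3, 3, 12, 12, 9].
Step 2: syndromes of r = [12, 1, 7, 2, 11] (all sums mod 13).
  S_0 = Σ v_i r_i = 3·12 + 3·1 + 12·7 + 12·2 + 9·11 = 246 ≡ 12.
  S_1 = Σ v_i α_i r_i = 3·7·12 + 3·4·1 + 12·6·7 + 12·5·2 + 9·12·11 = 2076 ≡ 9.
  α_i^2 mod 13 = [10, 3, 10, 12, 1].
  S_2 = Σ v_i α_i^2 r_i = 3·10·12 + 3·3·1 + 12·10·7 + 12·12·2 + 9·1·11 = 1596 ≡ 10.
  S = (12, 9, 10) ≠ 0, so r is not a codeword (an error is present).
Step 3: locate the error. For a single error e at position i, S_ℓ = v_i·e·α_i^ℓ, so α_err = S_1/S_0.
  S_0^{−1} = 12^{−1} = 12 (mod 13), so α_err = 9·12 = 108 ≡ 4 = α_2. Error position i = 2.
  Consistency check: S_2/S_1 = 10·3 = 30 ≡ 4 = α_err ✓ (single-error assumption holds).
Step 4: error magnitude e = S_0/v_2 = S_0·∏_{j≠2}(α_2 − α_j) = 12·9 = 108 ≡ 4 (mod 13).
Step 5: correct position 2: c_2 = r_2 − e = 1 − 4 ≡ 10 (mod 13). Hence c = [12, 10, 7, 2, 11].
  Check: interpolating c through the α_i gives m(x) = 3 + 5·x (degree < 2) with m(α_i) = c_i for every i, so c is indeed a codeword.


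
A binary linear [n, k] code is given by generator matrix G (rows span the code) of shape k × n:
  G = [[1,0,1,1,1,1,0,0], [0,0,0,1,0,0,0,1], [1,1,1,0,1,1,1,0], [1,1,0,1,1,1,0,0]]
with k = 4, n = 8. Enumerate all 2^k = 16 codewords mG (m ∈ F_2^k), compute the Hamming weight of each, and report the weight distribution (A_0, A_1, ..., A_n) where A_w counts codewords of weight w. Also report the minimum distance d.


Weight distribution: A_0 = 1, A_2 = 2, A_3 = 4, A_4 = 2, A_5 = 4, A_6 = 2, A_8 = 1. Minimum distance d = 2.

Enumerate all 2^4 = 16 messages m ∈ F_2^4.
For each, compute codeword c = mG in F_2^8, then tally its weight.
  m = 0000 → c = 00000000, weight = 0.
  m = 1000 → c = 10111100, weight = 5.
  m = 0100 → c = 00010001, weight = 2.
  m = 1100 → c = 10101101, weight = 5.
  m = 0010 → c = 11101110, weight = 6.
  m = 1010 → c = 01010010, weight = 3.
  m = 0110 → c = 11111111, weight = 8.
  m = 1110 → c = 01000011, weight = 3.
  m = 0001 → c = 11011100, weight = 5.
  m = 1001 → c = 01100000, weight = 2.
  m = 0101 → c = 11001101, weight = 5.
  m = 1101 → c = 01110001, weight = 4.
  m = 0011 → c = 00110010, weight = 3.
  m = 1011 → c = 10001110, weight = 4.
  m = 0111 → c = 00100011, weight = 3.
  m = 1111 → c = 10011111, weight = 6.
Tally weights:
  weight 0: 1 codewords.
  weight 2: 2 codewords.
  weight 3: 4 codewords.
  weight 4: 2 codewords.
  weight 5: 4 codewords.
  weight 6: 2 codewords.
  weight 8: 1 codewords.
Minimum distance d = smallest w > 0 with A_w > 0 = 2.
Sanity: Σ A_w = 16 = 2^4 = 16 ✓.


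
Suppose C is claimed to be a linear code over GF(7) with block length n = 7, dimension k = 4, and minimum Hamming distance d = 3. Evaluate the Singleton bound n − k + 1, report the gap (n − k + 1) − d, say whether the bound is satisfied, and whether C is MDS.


Singleton RHS = n − k + 1 = 4, slack = 1, bound satisfied, not MDS.

Singleton bound: d ≤ n − k + 1.
Here n = 7, k = 4, so n − k + 1 = 4.
Given d = 3, check d ≤ 4: YES.
Slack = (n − k + 1) − d = 1.
The code is NOT MDS (slack = 1 > 0).
Description: the claimed parameters are [7, 4, 3]_7; such a code would be non-MDS.


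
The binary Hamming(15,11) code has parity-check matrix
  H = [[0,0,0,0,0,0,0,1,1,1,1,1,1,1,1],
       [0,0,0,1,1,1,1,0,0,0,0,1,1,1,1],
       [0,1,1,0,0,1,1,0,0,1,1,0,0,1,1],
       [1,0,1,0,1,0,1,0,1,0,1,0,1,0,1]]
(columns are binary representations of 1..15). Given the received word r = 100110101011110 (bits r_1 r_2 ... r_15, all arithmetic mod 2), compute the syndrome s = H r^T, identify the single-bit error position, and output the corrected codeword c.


s = (1, 0, 1, 0)^T, error position = 10, corrected codeword c = 100110101111110

Compute s = H r^T mod 2 one row at a time:
  s_1 = 0 + 1 + 0 + 1 + 1 + 1 + 1 + 0 = 5 ≡ 1 (mod 2).
  s_2 = 1 + 1 + 0 + 1 + 1 + 1 + 1 + 0 = 6 ≡ 0 (mod 2).
  s_3 = 0 + 0 + 0 + 1 + 0 + 1 + 1 + 0 = 3 ≡ 1 (mod 2).
  s_4 = 1 + 0 + 1 + 1 + 1 + 1 + 1 + 0 = 6 ≡ 0 (mod 2).
s = (1, 0, 1, 0)^T — this equals column 10 of H (binary 1010), so error is at position 10.
Correct: flip bit 10 of r = 100110101011110 to get c = 100110101111110.


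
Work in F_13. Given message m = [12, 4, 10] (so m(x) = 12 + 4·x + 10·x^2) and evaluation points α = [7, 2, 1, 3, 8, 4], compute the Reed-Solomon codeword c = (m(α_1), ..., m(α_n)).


c = [10, 8, 0, 10, 8, 6]

Message polynomial: m(x) = 12 + 4·x + 10·x^2 (mod 13).
For each evaluation point α_i, compute m(α_i) mod 13:
  α_1 = 7: Horner steps 10 → 9 → 10, so m(7) = 10.
  α_2 = 2: Horner steps 10 → 11 → 8, so m(2) = 8.
  α_3 = 1: Horner steps 10 → 1 → 0, so m(1) = 0.
  α_4 = 3: Horner steps 10 → 8 → 10, so m(3) = 10.
  α_5 = 8: Horner steps 10 → 6 → 8, so m(8) = 8.
  α_6 = 4: Horner steps 10 → 5 → 6, so m(4) = 6.
Codeword c = [10, 8, 0, 10, 8, 6] ∈ F_13^6.


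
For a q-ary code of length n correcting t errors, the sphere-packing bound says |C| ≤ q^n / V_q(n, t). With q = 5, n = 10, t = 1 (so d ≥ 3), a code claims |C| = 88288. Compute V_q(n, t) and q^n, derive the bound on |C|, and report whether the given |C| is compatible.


V_q(n, t) = 41, q^n = 9765625, Hamming bound = 238185, |C| = 88288 ≤ bound (satisfied).

Step 1: Compute V_q(n, t) = Σ_{j=0}^1 C(n, j) (q−1)^j.
  j = 0: C(10,0)·(4)^0 = 1·1 = 1.
  j = 1: C(10,1)·(4)^1 = 10·4 = 40.
  V_q(n, t) = 1 + 40 = 41.
Step 2: q^n = 5^10 = 9765625.
Step 3: Hamming bound ⌊q^n / V_q(n,t)⌋ = ⌊9765625/41⌋ = 238185.
Step 4: Compare |C| = 88288 to 238185: satisfied.
The claimed |C| lies below the Hamming bound.


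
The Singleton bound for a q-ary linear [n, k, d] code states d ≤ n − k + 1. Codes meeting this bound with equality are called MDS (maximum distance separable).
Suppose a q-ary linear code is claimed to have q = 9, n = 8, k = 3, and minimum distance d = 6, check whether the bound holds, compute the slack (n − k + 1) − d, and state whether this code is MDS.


Singleton RHS = n − k + 1 = 6, slack = 0, bound satisfied, MDS.

Singleton bound: d ≤ n − k + 1.
Here n = 8, k = 3, so n − k + 1 = 6.
Given d = 6, check d ≤ 6: YES.
Slack = (n − k + 1) − d = 0.
The code is MDS (slack = 0).
Description: the claimed parameters are [8, 3, 6]_9; such a code would be MDS (meets Singleton bound).


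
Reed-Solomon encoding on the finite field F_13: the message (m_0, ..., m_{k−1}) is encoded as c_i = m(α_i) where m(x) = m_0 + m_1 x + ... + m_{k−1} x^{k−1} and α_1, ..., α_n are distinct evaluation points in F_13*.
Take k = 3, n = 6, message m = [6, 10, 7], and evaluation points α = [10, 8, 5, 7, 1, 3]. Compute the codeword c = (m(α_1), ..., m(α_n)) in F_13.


c = [0, 1, 10, 3, 10, 8]

Message polynomial: m(x) = 6 + 10·x + 7·x^2 (mod 13).
For each evaluation point α_i, compute m(α_i) mod 13:
  α_1 = 10: Horner steps 7 → 2 → 0, so m(10) = 0.
  α_2 = 8: Horner steps 7 → 1 → 1, so m(8) = 1.
  α_3 = 5: Horner steps 7 → 6 → 10, so m(5) = 10.
  α_4 = 7: Horner steps 7 → 7 → 3, so m(7) = 3.
  α_5 = 1: Horner steps 7 → 4 → 10, so m(1) = 10.
  α_6 = 3: Horner steps 7 → 5 → 8, so m(3) = 8.
Codeword c = [0, 1, 10, 3, 10, 8] ∈ F_13^6.


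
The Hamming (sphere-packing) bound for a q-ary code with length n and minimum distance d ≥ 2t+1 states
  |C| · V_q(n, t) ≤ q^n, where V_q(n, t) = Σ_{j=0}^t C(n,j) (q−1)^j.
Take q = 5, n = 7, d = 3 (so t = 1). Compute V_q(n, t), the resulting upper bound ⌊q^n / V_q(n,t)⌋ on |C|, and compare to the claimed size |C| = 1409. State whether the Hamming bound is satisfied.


V_q(n, t) = 29, q^n = 78125, Hamming bound = 2693, |C| = 1409 ≤ bound (satisfied).

Step 1: Compute V_q(n, t) = Σ_{j=0}^1 C(n, j) (q−1)^j.
  j = 0: C(7,0)·(4)^0 = 1·1 = 1.
  j = 1: C(7,1)·(4)^1 = 7·4 = 28.
  V_q(n, t) = 1 + 28 = 29.
Step 2: q^n = 5^7 = 78125.
Step 3: Hamming bound ⌊q^n / V_q(n,t)⌋ = ⌊78125/29⌋ = 2693.
Step 4: Compare |C| = 1409 to 2693: satisfied.
The claimed |C| lies below the Hamming bound.


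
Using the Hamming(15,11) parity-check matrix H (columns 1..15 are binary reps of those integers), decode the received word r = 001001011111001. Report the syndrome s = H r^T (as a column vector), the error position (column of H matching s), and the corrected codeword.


s = (0, 1, 1, 0)^T, error position = 6, corrected codeword c = 001000011111001

Compute s = H r^T mod 2 one row at a time:
  s_1 = 1 + 1 + 1 + 1 + 1 + 0 + 0 + 1 = 6 ≡ 0 (mod 2).
  s_2 = 0 + 0 + 1 + 0 + 1 + 0 + 0 + 1 = 3 ≡ 1 (mod 2).
  s_3 = 0 + 1 + 1 + 0 + 1 + 1 + 0 + 1 = 5 ≡ 1 (mod 2).
  s_4 = 0 + 1 + 0 + 0 + 1 + 1 + 0 + 1 = 4 ≡ 0 (mod 2).
s = (0, 1, 1, 0)^T — this equals column 6 of H (binary 0110), so error is at position 6.
Correct: flip bit 6 of r = 001001011111001 to get c = 001000011111001.


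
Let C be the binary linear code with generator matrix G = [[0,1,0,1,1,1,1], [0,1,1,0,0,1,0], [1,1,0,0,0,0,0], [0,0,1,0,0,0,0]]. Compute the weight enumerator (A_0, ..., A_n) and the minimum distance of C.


Weight distribution: A_0 = 1, A_1 = 1, A_2 = 3, A_3 = 4, A_4 = 1, A_5 = 3, A_6 = 3. Minimum distance d = 1.

Enumerate all 2^4 = 16 messages m ∈ F_2^4.
For each, compute codeword c = mG in F_2^7, then tally its weight.
  m = 0000 → c = 0000000, weight = 0.
  m = 1000 → c = 0101111, weight = 5.
  m = 0100 → c = 0110010, weight = 3.
  m = 1100 → c = 0011101, weight = 4.
  m = 0010 → c = 1100000, weight = 2.
  m = 1010 → c = 1001111, weight = 5.
  m = 0110 → c = 1010010, weight = 3.
  m = 1110 → c = 1111101, weight = 6.
  m = 0001 → c = 0010000, weight = 1.
  m = 1001 → c = 0111111, weight = 6.
  m = 0101 → c = 0100010, weight = 2.
  m = 1101 → c = 0001101, weight = 3.
  m = 0011 → c = 1110000, weight = 3.
  m = 1011 → c = 1011111, weight = 6.
  m = 0111 → c = 1000010, weight = 2.
  m = 1111 → c = 1101101, weight = 5.
Tally weights:
  weight 0: 1 codewords.
  weight 1: 1 codewords.
  weight 2: 3 codewords.
  weight 3: 4 codewords.
  weight 4: 1 codewords.
  weight 5: 3 codewords.
  weight 6: 3 codewords.
Minimum distance d = smallest w > 0 with A_w > 0 = 1.
Sanity: Σ A_w = 16 = 2^4 = 16 ✓.


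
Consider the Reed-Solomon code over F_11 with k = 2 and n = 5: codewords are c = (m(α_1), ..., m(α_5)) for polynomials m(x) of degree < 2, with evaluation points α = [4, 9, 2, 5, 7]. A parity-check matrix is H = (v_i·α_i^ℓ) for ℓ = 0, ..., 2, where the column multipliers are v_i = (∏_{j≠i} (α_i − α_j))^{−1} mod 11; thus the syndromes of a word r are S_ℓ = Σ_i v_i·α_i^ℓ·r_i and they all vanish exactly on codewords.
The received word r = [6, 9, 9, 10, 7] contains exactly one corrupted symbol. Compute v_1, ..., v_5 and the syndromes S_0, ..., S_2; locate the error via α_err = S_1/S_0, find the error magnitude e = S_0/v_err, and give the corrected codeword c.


S = (1, 9, 4), error at position 2, error magnitude e = 5, c = [6, 4, 9, 10, 7].

Step 1: column multipliers v_i = (∏_{j≠i}(α_i − α_j))^{−1} mod 11.
  i = 1 (α = 4): (4−9)(4−2)(4−5)(4−7) = (−5)·2·(−1)·(−3) = −30 ≡ 3, so v_1 = 3^{−1} = 4 (mod 11).
  i = 2 (α = 9): (9−4)(9−2)(9−5)(9−7) = 5·7·4·2 = 280 ≡ 5, so v_2 = 5^{−1} = 9 (mod 11).
  i = 3 (α = 2): (2−4)(2−9)(2−5)(2−7) = (−2)·(−7)·(−3)·(−5) = 210 ≡ 1, so v_3 = 1^{−1} = 1 (mod 11).
  i = 4 (α = 5): (5−4)(5−9)(5−2)(5−7) = 1·(−4)·3·(−2) = 24 ≡ 2, so v_4 = 2^{−1} = 6 (mod 11).
  i = 5 (α = 7): (7−4)(7−9)(7−2)(7−5) = 3·(−2)·5·2 = −60 ≡ 6, so v_5 = 6^{−1} = 2 (mod 11).
  v = [4, 9, 1, 6, 2].
Step 2: syndromes of r = [6, 9, 9, 10, 7] (all sums mod 11).
  S_0 = Σ v_i r_i = 4·6 + 9·9 + 1·9 + 6·10 + 2·7 = 188 ≡ 1.
  S_1 = Σ v_i α_i r_i = 4·4·6 + 9·9·9 + 1·2·9 + 6·5·10 + 2·7·7 = 1241 ≡ 9.
  α_i^2 mod 11 = [5, 4, 4, 3, 5].
  S_2 = Σ v_i α_i^2 r_i = 4·5·6 + 9·4·9 + 1·4·9 + 6·3·10 + 2·5·7 = 730 ≡ 4.
  S = (1, 9, 4) ≠ 0, so r is not a codeword (an error is present).
Step 3: locate the error. For a single error e at position i, S_ℓ = v_i·e·α_i^ℓ, so α_err = S_1/S_0.
  S_0^{−1} = 1^{−1} = 1 (mod 11), so α_err = 9·1 = 9 ≡ 9 = α_2. Error position i = 2.
  Consistency check: S_2/S_1 = 4·5 = 20 ≡ 9 = α_err ✓ (single-error assumption holds).
Step 4: error magnitude e = S_0/v_2 = S_0·∏_{j≠2}(α_2 − α_j) = 1·5 = 5 ≡ 5 (mod 11).
Step 5: correct position 2: c_2 = r_2 − e = 9 − 5 ≡ 4 (mod 11). Hence c = [6, 4, 9, 10, 7].
  Check: interpolating c through the α_i gives m(x) = 1 + 4·x (degree < 2) with m(α_i) = c_i for every i, so c is indeed a codeword.


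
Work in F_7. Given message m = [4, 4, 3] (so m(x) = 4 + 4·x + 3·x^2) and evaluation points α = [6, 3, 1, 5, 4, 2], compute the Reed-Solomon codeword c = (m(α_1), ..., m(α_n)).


c = [3, 1, 4, 1, 5, 3]

Message polynomial: m(x) = 4 + 4·x + 3·x^2 (mod 7).
For each evaluation point α_i, compute m(α_i) mod 7:
  α_1 = 6: Horner steps 3 → 1 → 3, so m(6) = 3.
  α_2 = 3: Horner steps 3 → 6 → 1, so m(3) = 1.
  α_3 = 1: Horner steps 3 → 0 → 4, so m(1) = 4.
  α_4 = 5: Horner steps 3 → 5 → 1, so m(5) = 1.
  α_5 = 4: Horner steps 3 → 2 → 5, so m(4) = 5.
  α_6 = 2: Horner steps 3 → 3 → 3, so m(2) = 3.
Codeword c = [3, 1, 4, 1, 5, 3] ∈ F_7^6.


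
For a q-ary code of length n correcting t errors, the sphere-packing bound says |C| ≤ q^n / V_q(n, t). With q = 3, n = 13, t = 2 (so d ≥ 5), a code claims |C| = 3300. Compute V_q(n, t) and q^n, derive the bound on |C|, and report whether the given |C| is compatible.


V_q(n, t) = 339, q^n = 1594323, Hamming bound = 4703, |C| = 3300 ≤ bound (satisfied).

Step 1: Compute V_q(n, t) = Σ_{j=0}^2 C(n, j) (q−1)^j.
  j = 0: C(13,0)·(2)^0 = 1·1 = 1.
  j = 1: C(13,1)·(2)^1 = 13·2 = 26.
  j = 2: C(13,2)·(2)^2 = 78·4 = 312.
  V_q(n, t) = 1 + 26 + 312 = 339.
Step 2: q^n = 3^13 = 1594323.
Step 3: Hamming bound ⌊q^n / V_q(n,t)⌋ = ⌊1594323/339⌋ = 4703.
Step 4: Compare |C| = 3300 to 4703: satisfied.
The claimed |C| lies below the Hamming bound.


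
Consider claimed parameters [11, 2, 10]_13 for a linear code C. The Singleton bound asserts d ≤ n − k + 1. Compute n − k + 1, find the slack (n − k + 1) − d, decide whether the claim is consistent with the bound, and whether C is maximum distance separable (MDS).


Singleton RHS = n − k + 1 = 10, slack = 0, bound satisfied, MDS.

Singleton bound: d ≤ n − k + 1.
Here n = 11, k = 2, so n − k + 1 = 10.
Given d = 10, check d ≤ 10: YES.
Slack = (n − k + 1) − d = 0.
The code is MDS (slack = 0).
Description: the claimed parameters are [11, 2, 10]_13; such a code would be MDS (meets Singleton bound).


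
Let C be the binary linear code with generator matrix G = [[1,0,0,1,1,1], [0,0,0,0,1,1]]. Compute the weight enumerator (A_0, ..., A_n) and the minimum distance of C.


Weight distribution: A_0 = 1, A_2 = 2, A_4 = 1. Minimum distance d = 2.

Enumerate all 2^2 = 4 messages m ∈ F_2^2.
For each, compute codeword c = mG in F_2^6, then tally its weight.
  m = 00 → c = 000000, weight = 0.
  m = 10 → c = 100111, weight = 4.
  m = 01 → c = 000011, weight = 2.
  m = 11 → c = 100100, weight = 2.
Tally weights:
  weight 0: 1 codewords.
  weight 2: 2 codewords.
  weight 4: 1 codewords.
Minimum distance d = smallest w > 0 with A_w > 0 = 2.
Sanity: Σ A_w = 4 = 2^2 = 4 ✓.


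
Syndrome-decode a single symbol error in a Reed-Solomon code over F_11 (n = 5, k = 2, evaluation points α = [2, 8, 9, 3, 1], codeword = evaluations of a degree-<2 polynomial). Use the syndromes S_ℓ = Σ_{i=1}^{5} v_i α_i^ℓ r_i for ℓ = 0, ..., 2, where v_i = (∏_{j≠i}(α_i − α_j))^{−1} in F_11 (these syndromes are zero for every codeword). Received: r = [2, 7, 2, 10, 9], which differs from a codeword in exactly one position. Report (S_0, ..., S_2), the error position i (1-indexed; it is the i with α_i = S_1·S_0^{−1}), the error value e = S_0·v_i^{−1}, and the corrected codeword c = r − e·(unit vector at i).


S = (10, 9, 7), error at position 1, error magnitude e = 9, c = [4, 7, 2, 10, 9].

Step 1: column multipliers v_i = (∏_{j≠i}(α_i − α_j))^{−1} mod 11.
  i = 1 (α = 2): (2−8)(2−9)(2−3)(2−1) = (−6)·(−7)·(−1)·1 = −42 ≡ 2, so v_1 = 2^{−1} = 6 (mod 11).
  i = 2 (α = 8): (8−2)(8−9)(8−3)(8−1) = 6·(−1)·5·7 = −210 ≡ 10, so v_2 = 10^{−1} = 10 (mod 11).
  i = 3 (α = 9): (9−2)(9−8)(9−3)(9−1) = 7·1·6·8 = 336 ≡ 6, so v_3 = 6^{−1} = 2 (mod 11).
  i = 4 (α = 3): (3−2)(3−8)(3−9)(3−1) = 1·(−5)·(−6)·2 = 60 ≡ 5, so v_4 = 5^{−1} = 9 (mod 11).
  i = 5 (α = 1): (1−2)(1−8)(1−9)(1−3) = (−1)·(−7)·(−8)·(−2) = 112 ≡ 2, so v_5 = 2^{−1} = 6 (mod 11).
  v = [6, 10, 2, 9, 6].
Step 2: syndromes of r = [2, 7, 2, 10, 9] (all sums mod 11).
  S_0 = Σ v_i r_i = 6·2 + 10·7 + 2·2 + 9·10 + 6·9 = 230 ≡ 10.
  S_1 = Σ v_i α_i r_i = 6·2·2 + 10·8·7 + 2·9·2 + 9·3·10 + 6·1·9 = 944 ≡ 9.
  α_i^2 mod 11 = [4, 9, 4, 9, 1].
  S_2 = Σ v_i α_i^2 r_i = 6·4·2 + 10·9·7 + 2·4·2 + 9·9·10 + 6·1·9 = 1558 ≡ 7.
  S = (10, 9, 7) ≠ 0, so r is not a codeword (an error is present).
Step 3: locate the error. For a single error e at position i, S_ℓ = v_i·e·α_i^ℓ, so α_err = S_1/S_0.
  S_0^{−1} = 10^{−1} = 10 (mod 11), so α_err = 9·10 = 90 ≡ 2 = α_1. Error position i = 1.
  Consistency check: S_2/S_1 = 7·5 = 35 ≡ 2 = α_err ✓ (single-error assumption holds).
Step 4: error magnitude e = S_0/v_1 = S_0·∏_{j≠1}(α_1 − α_j) = 10·2 = 20 ≡ 9 (mod 11).
Step 5: correct position 1: c_1 = r_1 − e = 2 − 9 ≡ 4 (mod 11). Hence c = [4, 7, 2, 10, 9].
  Check: interpolating c through the α_i gives m(x) = 3 + 6·x (degree < 2) with m(α_i) = c_i for every i, so c is indeed a codeword.
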